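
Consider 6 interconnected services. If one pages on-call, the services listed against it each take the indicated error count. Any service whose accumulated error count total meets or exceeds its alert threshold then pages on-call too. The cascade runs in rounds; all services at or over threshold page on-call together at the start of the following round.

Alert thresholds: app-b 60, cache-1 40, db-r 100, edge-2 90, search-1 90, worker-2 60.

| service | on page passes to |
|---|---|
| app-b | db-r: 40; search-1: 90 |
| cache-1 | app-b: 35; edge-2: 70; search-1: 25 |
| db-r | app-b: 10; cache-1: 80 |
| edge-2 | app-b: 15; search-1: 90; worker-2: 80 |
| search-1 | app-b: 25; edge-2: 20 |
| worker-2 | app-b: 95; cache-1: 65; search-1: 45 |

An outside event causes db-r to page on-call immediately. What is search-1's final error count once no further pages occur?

25

Round 1 — db-r pages on-call (initial).
  app-b: +10 → 10 < 60
  cache-1: +80 → 80 ≥ 40
Round 2 — cache-1 pages on-call.
  app-b: +35 → 45 < 60
  edge-2: +70 → 70 < 90
  search-1: +25 → 25 < 90
No further pages.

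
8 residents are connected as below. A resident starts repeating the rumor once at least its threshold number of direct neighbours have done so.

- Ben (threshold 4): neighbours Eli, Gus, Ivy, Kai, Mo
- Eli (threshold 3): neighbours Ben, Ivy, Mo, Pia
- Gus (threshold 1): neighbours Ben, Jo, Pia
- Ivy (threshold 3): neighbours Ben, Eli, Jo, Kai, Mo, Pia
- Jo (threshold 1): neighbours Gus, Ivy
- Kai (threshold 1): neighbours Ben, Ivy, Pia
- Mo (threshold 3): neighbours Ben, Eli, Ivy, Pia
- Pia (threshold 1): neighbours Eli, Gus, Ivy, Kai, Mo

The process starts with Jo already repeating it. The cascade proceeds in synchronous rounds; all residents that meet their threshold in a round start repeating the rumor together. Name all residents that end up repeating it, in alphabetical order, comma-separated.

Round 1 — Jo starts repeating the rumor (initial).
Round 2 — checking thresholds:
  Gus: 1 of 3 neighbours ≥ 1, starts repeating the rumor.
  Ivy: 1 of 6 neighbours < 3, holds.
Round 3 — checking thresholds:
  Ben: 1 of 5 neighbours < 4, holds.
  Ivy: 1 of 6 neighbours < 3, holds.
  Pia: 1 of 5 neighbours ≥ 1, starts repeating the rumor.
Round 4 — checking thresholds:
  Ben: 1 of 5 neighbours < 4, holds.
  Eli: 1 of 4 neighbours < 3, holds.
  Ivy: 2 of 6 neighbours < 3, holds.
  Kai: 1 of 3 neighbours ≥ 1, starts repeating the rumor.
  Mo: 1 of 4 neighbours < 3, holds.
Round 5 — checking thresholds:
  Ben: 2 of 5 neighbours < 4, holds.
  Eli: 1 of 4 neighbours < 3, holds.
  Ivy: 3 of 6 neighbours ≥ 3, starts repeating the rumor.
  Mo: 1 of 4 neighbours < 3, holds.
Round 6 — no new spreads; cascade stops.

Gus, Ivy, Jo, Kai, Pia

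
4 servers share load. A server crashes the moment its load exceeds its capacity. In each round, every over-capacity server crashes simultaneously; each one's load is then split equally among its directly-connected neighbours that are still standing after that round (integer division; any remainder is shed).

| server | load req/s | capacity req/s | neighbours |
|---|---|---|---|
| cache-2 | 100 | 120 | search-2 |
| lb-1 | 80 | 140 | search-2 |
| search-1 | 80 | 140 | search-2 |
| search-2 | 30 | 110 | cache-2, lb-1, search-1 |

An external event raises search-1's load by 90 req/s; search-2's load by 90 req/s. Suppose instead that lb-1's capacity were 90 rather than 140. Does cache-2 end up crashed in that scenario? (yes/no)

With lb-1's capacity at 90:
Round 1 — search-1 at 170 > 140; search-2 at 120 > 110. search-1, search-2 crash.
  search-1 sheds 170 req/s: no online neighbours, lost.
  search-2 sheds 120 req/s to cache-2, lb-1: 60 each.
    cache-2: 100+60 = 160 > 120
    lb-1: 80+60 = 140 > 90
Round 2 — cache-2, lb-1 crash.
  cache-2 sheds 160 req/s: no online neighbours, lost.
  lb-1 sheds 140 req/s: no online neighbours, lost.
No further crashes.

yes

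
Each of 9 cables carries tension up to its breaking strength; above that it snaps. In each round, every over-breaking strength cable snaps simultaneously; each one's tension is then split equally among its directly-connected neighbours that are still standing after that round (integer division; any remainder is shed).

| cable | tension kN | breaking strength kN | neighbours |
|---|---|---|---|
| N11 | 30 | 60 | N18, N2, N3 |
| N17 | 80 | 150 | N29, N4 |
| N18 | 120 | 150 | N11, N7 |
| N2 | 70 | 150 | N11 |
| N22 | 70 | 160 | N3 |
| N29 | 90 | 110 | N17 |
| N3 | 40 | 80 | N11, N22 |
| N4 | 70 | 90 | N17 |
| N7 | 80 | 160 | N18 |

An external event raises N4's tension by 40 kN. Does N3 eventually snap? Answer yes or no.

no

Round 1 — N4 at 110 > 90. N4 snaps.
  N4 sheds 110 kN to N17: 110 each.
    N17: 80+110 = 190 > 150
Round 2 — N17 snaps.
  N17 sheds 190 kN to N29: 190 each.
    N29: 90+190 = 280 > 110
Round 3 — N29 snaps.
  N29 sheds 280 kN: no online neighbours, lost.
No further breaks.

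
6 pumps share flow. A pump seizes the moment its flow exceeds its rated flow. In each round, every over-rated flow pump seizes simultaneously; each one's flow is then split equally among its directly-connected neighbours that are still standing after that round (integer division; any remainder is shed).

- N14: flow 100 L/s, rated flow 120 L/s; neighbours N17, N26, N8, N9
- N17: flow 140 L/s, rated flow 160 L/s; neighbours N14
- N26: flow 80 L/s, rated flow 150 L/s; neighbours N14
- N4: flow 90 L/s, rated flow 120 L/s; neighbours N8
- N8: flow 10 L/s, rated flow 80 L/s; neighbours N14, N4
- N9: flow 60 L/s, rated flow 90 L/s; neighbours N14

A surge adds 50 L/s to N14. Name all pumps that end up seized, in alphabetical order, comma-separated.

Round 1 — N14 at 150 > 120. N14 seizes.
  N14 sheds 150 L/s to N17, N26, N8, N9: 37 each (2 lost).
    N17: 140+37 = 177 > 160
    N26: 80+37 = 117 ≤ 150
    N8: 10+37 = 47 ≤ 80
    N9: 60+37 = 97 > 90
Round 2 — N17, N9 seize.
  N17 sheds 177 L/s: no online neighbours, lost.
  N9 sheds 97 L/s: no online neighbours, lost.
No further seizures.

N14, N17, N9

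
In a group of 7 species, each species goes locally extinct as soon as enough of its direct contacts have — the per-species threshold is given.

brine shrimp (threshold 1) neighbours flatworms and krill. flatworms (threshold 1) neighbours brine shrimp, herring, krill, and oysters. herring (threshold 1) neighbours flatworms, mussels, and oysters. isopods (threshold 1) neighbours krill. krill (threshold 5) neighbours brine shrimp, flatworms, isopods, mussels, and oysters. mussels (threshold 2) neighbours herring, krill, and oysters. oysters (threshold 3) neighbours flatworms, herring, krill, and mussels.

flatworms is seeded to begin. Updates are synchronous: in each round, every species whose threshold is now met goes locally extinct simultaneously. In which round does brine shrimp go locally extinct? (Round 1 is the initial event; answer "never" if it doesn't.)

2

Round 1 — flatworms goes locally extinct (initial).
Round 2 — checking thresholds:
  brine shrimp: 1 of 2 neighbours ≥ 1, goes locally extinct.
  herring: 1 of 3 neighbours ≥ 1, goes locally extinct.
  krill: 1 of 5 neighbours < 5, below threshold.
  oysters: 1 of 4 neighbours < 3, below threshold.
Round 3 — no new extinctions; cascade stops.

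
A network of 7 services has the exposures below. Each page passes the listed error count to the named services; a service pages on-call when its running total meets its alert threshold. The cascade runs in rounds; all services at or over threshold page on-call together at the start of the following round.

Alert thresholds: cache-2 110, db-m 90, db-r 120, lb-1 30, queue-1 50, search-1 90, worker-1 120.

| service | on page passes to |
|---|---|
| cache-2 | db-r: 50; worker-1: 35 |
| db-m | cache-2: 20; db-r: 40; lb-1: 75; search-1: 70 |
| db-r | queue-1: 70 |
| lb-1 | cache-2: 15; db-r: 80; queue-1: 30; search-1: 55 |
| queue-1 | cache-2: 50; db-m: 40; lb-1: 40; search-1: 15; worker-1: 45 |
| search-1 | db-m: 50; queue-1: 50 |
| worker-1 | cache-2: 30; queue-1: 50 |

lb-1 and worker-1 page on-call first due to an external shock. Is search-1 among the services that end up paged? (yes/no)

no

Round 1 — lb-1, worker-1 page on-call (initial).
  cache-2: +15+30 → 45 < 110
  db-r: +80 → 80 < 120
  queue-1: +30+50 → 80 ≥ 50
  search-1: +55 → 55 < 90
Round 2 — queue-1 pages on-call.
  cache-2: +50 → 95 < 110
  db-m: +40 → 40 < 90
  search-1: +15 → 70 < 90
No further pages.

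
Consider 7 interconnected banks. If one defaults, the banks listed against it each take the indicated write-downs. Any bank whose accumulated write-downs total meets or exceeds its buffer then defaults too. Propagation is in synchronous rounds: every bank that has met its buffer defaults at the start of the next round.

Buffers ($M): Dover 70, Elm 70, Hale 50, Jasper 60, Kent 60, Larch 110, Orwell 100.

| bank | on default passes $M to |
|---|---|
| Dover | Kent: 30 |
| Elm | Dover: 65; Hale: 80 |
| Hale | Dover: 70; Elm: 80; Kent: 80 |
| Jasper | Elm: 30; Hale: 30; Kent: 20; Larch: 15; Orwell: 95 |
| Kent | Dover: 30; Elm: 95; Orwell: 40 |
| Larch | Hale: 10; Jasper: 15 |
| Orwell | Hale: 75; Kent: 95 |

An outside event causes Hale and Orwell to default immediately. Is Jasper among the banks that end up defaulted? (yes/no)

Round 1 — Hale, Orwell default (initial).
  Dover: +70 → 70 ≥ 70
  Elm: +80 → 80 ≥ 70
  Kent: +80+95 → 175 ≥ 60
Round 2 — Dover, Elm, Kent default.
No further defaults.

no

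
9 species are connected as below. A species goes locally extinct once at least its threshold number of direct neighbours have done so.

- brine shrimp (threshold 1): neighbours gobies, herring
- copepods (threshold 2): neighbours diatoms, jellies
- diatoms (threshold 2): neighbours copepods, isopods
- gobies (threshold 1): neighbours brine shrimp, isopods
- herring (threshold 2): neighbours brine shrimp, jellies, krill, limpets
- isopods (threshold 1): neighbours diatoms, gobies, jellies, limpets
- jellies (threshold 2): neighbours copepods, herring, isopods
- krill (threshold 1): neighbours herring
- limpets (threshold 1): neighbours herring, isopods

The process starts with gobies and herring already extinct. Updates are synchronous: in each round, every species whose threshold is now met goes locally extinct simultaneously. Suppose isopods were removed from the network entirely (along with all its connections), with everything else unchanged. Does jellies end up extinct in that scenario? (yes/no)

no

With isopods removed:
Round 1 — gobies, herring go locally extinct (initial).
Round 2 — checking thresholds:
  brine shrimp: 2 of 2 neighbours ≥ 1, goes locally extinct.
  jellies: 1 of 2 neighbours < 2, below threshold.
  krill: 1 of 1 neighbours ≥ 1, goes locally extinct.
  limpets: 1 of 1 neighbours ≥ 1, goes locally extinct.
Round 3 — no new extinctions; cascade stops.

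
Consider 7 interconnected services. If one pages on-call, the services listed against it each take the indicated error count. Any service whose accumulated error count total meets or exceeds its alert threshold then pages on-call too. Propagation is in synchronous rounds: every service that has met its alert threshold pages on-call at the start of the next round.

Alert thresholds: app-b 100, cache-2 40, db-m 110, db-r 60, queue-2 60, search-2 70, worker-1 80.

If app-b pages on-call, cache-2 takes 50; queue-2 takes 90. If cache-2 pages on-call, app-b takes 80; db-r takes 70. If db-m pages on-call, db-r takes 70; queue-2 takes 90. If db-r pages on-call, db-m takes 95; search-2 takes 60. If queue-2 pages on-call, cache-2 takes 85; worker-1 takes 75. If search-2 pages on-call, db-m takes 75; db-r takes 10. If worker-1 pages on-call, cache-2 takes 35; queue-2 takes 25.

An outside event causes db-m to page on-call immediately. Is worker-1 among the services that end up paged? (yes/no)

no

Round 1 — db-m pages on-call (initial).
  db-r: +70 → 70 ≥ 60
  queue-2: +90 → 90 ≥ 60
Round 2 — db-r, queue-2 page on-call.
  cache-2: +85 → 85 ≥ 40
  search-2: +60 → 60 < 70
  worker-1: +75 → 75 < 80
Round 3 — cache-2 pages on-call.
  app-b: +80 → 80 < 100
No further pages.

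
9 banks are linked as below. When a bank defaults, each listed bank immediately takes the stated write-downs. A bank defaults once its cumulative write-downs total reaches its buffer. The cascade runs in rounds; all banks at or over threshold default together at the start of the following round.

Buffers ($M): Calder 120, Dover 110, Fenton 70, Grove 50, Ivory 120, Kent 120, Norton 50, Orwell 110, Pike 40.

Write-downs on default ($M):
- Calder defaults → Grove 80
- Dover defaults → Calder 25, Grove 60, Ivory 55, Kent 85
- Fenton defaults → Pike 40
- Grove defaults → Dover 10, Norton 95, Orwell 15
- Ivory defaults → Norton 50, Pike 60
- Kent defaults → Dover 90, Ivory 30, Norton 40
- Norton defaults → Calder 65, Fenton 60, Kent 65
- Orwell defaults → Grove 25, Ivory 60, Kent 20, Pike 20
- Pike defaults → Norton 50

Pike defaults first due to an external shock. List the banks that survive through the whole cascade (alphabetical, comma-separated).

Round 1 — Pike defaults (initial).
  Norton: +50 → 50 ≥ 50
Round 2 — Norton defaults.
  Calder: +65 → 65 < 120
  Fenton: +60 → 60 < 70
  Kent: +65 → 65 < 120
No further defaults.

Calder, Dover, Fenton, Grove, Ivory, Kent, Orwell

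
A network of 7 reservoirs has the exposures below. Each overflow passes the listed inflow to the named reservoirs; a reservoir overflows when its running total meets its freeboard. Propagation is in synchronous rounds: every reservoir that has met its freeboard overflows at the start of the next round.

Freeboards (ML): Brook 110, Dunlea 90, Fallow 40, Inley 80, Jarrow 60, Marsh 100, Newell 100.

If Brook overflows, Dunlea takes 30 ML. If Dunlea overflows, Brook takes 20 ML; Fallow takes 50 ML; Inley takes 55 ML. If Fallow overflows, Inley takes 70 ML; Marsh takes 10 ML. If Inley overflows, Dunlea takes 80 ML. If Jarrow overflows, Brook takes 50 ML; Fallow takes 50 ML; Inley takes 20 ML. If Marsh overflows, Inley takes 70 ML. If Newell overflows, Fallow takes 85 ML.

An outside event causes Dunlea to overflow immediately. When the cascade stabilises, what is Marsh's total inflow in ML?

10

Round 1 — Dunlea overflows (initial).
  Brook: +20 → 20 < 110
  Fallow: +50 → 50 ≥ 40
  Inley: +55 → 55 < 80
Round 2 — Fallow overflows.
  Inley: +70 → 125 ≥ 80
  Marsh: +10 → 10 < 100
Round 3 — Inley overflows.
No further overflows.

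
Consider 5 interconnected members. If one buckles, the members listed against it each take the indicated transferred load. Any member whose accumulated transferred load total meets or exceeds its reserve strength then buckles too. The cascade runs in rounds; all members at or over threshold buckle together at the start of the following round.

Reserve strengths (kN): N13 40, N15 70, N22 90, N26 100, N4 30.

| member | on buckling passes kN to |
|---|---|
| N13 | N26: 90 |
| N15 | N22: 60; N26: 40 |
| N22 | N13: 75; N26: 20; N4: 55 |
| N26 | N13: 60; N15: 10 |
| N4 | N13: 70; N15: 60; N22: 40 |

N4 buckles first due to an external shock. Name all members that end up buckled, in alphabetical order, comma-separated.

Round 1 — N4 buckles (initial).
  N13: +70 → 70 ≥ 40
  N15: +60 → 60 < 70
  N22: +40 → 40 < 90
Round 2 — N13 buckles.
  N26: +90 → 90 < 100
No further bucklings.

N13, N4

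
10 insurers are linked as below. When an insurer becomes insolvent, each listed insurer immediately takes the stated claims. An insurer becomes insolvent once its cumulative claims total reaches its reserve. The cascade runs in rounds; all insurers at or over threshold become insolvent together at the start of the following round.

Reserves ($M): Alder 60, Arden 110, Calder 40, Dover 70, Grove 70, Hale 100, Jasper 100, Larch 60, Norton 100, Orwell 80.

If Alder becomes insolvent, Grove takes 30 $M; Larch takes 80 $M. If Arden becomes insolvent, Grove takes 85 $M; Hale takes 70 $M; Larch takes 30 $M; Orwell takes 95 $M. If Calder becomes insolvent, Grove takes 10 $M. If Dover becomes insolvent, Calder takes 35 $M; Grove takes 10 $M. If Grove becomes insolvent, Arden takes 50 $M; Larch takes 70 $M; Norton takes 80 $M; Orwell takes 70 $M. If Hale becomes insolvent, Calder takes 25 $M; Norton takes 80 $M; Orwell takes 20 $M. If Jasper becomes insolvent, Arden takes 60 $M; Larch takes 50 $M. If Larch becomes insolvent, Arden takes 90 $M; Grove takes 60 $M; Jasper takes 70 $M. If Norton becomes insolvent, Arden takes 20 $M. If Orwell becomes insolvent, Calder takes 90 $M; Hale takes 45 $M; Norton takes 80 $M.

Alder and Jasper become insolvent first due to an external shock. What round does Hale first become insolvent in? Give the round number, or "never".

Round 1 — Alder, Jasper become insolvent (initial).
  Arden: +60 → 60 < 110
  Grove: +30 → 30 < 70
  Larch: +80+50 → 130 ≥ 60
Round 2 — Larch becomes insolvent.
  Arden: +90 → 150 ≥ 110
  Grove: +60 → 90 ≥ 70
Round 3 — Arden, Grove become insolvent.
  Hale: +70 → 70 < 100
  Norton: +80 → 80 < 100
  Orwell: +95+70 → 165 ≥ 80
Round 4 — Orwell becomes insolvent.
  Calder: +90 → 90 ≥ 40
  Hale: +45 → 115 ≥ 100
  Norton: +80 → 160 ≥ 100
Round 5 — Calder, Hale, Norton become insolvent.
No further insolvencies.

5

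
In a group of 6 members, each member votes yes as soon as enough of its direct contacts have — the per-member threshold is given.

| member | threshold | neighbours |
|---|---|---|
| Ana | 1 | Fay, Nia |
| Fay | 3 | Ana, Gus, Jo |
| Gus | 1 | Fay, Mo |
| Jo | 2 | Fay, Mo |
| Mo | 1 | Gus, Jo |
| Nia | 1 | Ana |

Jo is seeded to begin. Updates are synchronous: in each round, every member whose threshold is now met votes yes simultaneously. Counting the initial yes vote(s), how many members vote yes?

3

Round 1 — Jo votes yes (initial).
Round 2 — checking thresholds:
  Fay: 1 of 3 neighbours < 3, below threshold.
  Mo: 1 of 2 neighbours ≥ 1, votes yes.
Round 3 — checking thresholds:
  Fay: 1 of 3 neighbours < 3, below threshold.
  Gus: 1 of 2 neighbours ≥ 1, votes yes.
Round 4 — no new yes votes; cascade stops.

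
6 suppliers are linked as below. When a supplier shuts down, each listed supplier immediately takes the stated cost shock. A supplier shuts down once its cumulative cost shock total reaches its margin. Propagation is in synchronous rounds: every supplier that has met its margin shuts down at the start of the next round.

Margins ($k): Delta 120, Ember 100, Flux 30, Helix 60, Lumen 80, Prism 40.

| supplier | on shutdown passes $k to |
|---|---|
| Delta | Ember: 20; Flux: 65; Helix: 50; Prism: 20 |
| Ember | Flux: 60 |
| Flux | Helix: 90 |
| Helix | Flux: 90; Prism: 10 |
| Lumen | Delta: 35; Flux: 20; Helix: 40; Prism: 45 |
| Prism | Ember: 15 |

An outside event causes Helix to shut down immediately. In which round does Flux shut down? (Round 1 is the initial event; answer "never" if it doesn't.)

2

Round 1 — Helix shuts down (initial).
  Flux: +90 → 90 ≥ 30
  Prism: +10 → 10 < 40
Round 2 — Flux shuts down.
No further shutdowns.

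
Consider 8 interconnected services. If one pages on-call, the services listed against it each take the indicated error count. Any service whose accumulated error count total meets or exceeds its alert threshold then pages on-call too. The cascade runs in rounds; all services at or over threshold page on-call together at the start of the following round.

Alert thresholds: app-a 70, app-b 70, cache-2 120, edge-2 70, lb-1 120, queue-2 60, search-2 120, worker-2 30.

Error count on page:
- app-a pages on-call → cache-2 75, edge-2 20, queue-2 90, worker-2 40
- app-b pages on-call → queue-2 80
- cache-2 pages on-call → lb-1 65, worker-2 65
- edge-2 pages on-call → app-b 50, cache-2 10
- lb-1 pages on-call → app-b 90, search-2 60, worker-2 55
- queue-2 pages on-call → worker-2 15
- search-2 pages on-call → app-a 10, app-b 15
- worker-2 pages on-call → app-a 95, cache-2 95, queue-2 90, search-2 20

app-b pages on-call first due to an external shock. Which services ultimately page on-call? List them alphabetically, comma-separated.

Round 1 — app-b pages on-call (initial).
  queue-2: +80 → 80 ≥ 60
Round 2 — queue-2 pages on-call.
  worker-2: +15 → 15 < 30
No further pages.

app-b, queue-2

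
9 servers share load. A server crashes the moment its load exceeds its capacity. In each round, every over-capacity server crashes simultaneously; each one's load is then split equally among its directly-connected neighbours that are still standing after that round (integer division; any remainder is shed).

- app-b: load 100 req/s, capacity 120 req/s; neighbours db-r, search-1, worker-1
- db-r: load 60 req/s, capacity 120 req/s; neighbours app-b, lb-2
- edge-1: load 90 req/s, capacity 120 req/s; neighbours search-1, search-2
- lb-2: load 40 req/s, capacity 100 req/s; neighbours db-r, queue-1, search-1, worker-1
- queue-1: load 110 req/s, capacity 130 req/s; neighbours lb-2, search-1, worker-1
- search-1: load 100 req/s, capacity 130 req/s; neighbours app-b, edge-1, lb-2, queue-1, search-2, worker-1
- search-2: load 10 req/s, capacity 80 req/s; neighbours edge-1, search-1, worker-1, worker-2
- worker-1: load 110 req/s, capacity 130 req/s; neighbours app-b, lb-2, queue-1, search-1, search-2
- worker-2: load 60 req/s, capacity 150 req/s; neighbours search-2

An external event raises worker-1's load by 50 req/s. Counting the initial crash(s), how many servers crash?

Round 1 — worker-1 at 160 > 130. worker-1 crashes.
  worker-1 sheds 160 req/s to app-b, lb-2, queue-1, search-1, search-2: 32 each.
    app-b: 100+32 = 132 > 120
    lb-2: 40+32 = 72 ≤ 100
    queue-1: 110+32 = 142 > 130
    search-1: 100+32 = 132 > 130
    search-2: 10+32 = 42 ≤ 80
Round 2 — app-b, queue-1, search-1 crash.
  app-b sheds 132 req/s to db-r: 132 each.
    db-r: 60+132 = 192 > 120
  queue-1 sheds 142 req/s to lb-2: 142 each.
    lb-2: 72+142 = 214 > 100
  search-1 sheds 132 req/s to edge-1, lb-2, search-2: 44 each.
    edge-1: 90+44 = 134 > 120
    lb-2: 214+44 = 258 > 100
    search-2: 42+44 = 86 > 80
Round 3 — db-r, edge-1, lb-2, search-2 crash.
  db-r sheds 192 req/s: no online neighbours, lost.
  edge-1 sheds 134 req/s: no online neighbours, lost.
  lb-2 sheds 258 req/s: no online neighbours, lost.
  search-2 sheds 86 req/s to worker-2: 86 each.
    worker-2: 60+86 = 146 ≤ 150
No further crashes.

8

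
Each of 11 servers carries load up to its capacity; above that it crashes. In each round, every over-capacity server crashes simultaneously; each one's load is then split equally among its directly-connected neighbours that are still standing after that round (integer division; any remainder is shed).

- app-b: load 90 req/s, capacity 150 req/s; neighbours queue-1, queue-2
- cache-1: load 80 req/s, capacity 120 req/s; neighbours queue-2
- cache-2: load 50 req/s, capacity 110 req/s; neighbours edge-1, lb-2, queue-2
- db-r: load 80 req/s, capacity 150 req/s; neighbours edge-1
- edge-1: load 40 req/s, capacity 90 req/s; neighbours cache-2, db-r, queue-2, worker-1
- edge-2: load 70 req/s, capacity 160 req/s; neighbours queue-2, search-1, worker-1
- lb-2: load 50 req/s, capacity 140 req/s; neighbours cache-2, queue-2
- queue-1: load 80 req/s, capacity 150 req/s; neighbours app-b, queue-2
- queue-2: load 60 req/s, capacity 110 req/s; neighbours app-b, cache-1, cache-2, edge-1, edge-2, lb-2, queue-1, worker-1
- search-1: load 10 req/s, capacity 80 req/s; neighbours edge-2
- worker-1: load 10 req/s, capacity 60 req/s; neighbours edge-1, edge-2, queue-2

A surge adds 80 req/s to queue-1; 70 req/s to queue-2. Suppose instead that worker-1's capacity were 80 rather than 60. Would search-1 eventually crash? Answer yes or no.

no

With worker-1's capacity at 80:
Round 1 — queue-1 at 160 > 150; queue-2 at 130 > 110. queue-1, queue-2 crash.
  queue-1 sheds 160 req/s to app-b: 160 each.
    app-b: 90+160 = 250 > 150
  queue-2 sheds 130 req/s to app-b, cache-1, cache-2, edge-1, edge-2, lb-2, worker-1: 18 each (4 lost).
    app-b: 250+18 = 268 > 150
    cache-1: 80+18 = 98 ≤ 120
    cache-2: 50+18 = 68 ≤ 110
    edge-1: 40+18 = 58 ≤ 90
    edge-2: 70+18 = 88 ≤ 160
    lb-2: 50+18 = 68 ≤ 140
    worker-1: 10+18 = 28 ≤ 80
Round 2 — app-b crashes.
  app-b sheds 268 req/s: no online neighbours, lost.
No further crashes.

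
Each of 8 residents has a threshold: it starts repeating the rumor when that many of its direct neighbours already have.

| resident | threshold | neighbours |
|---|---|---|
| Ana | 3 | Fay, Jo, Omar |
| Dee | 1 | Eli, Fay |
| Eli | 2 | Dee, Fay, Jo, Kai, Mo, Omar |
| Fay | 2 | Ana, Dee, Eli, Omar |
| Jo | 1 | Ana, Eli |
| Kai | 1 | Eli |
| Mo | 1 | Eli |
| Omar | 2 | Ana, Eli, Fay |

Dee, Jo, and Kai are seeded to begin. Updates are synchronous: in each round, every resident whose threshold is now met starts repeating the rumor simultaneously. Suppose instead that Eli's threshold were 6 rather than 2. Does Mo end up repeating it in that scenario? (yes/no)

no

With Eli's threshold at 6:
Round 1 — Dee, Jo, Kai start repeating the rumor (initial).
Round 2 — no new spreads; cascade stops.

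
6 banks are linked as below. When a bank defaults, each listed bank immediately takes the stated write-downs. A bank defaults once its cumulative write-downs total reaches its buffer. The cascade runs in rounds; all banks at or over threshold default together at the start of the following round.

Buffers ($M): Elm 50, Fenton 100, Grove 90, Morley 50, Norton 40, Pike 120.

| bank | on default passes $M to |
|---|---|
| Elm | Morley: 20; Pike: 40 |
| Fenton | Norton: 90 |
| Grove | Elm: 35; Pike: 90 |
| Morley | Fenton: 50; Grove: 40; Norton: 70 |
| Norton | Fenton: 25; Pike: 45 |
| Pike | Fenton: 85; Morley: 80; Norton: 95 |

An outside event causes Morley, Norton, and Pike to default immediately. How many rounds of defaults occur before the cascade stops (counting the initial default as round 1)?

2

Round 1 — Morley, Norton, Pike default (initial).
  Fenton: +50+25+85 → 160 ≥ 100
  Grove: +40 → 40 < 90
Round 2 — Fenton defaults.
No further defaults.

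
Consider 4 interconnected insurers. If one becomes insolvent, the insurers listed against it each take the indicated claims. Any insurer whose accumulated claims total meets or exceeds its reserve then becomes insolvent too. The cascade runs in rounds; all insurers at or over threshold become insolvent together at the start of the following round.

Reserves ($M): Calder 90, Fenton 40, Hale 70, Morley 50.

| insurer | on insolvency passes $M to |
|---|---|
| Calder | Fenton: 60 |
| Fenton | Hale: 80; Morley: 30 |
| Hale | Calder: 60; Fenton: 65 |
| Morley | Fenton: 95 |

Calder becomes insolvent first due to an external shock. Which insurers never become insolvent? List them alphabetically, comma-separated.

Round 1 — Calder becomes insolvent (initial).
  Fenton: +60 → 60 ≥ 40
Round 2 — Fenton becomes insolvent.
  Hale: +80 → 80 ≥ 70
  Morley: +30 → 30 < 50
Round 3 — Hale becomes insolvent.
No further insolvencies.

Morley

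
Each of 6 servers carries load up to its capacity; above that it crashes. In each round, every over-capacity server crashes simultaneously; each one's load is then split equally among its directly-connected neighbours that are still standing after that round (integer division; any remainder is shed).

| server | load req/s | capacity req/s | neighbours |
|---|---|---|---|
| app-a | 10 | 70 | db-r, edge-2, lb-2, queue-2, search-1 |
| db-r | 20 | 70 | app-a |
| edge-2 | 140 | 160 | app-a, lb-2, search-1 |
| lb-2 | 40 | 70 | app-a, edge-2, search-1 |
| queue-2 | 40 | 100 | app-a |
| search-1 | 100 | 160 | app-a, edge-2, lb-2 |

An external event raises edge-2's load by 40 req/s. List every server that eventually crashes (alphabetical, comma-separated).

app-a, db-r, edge-2, lb-2, search-1

Round 1 — edge-2 at 180 > 160. edge-2 crashes.
  edge-2 sheds 180 req/s to app-a, lb-2, search-1: 60 each.
    app-a: 10+60 = 70 ≤ 70
    lb-2: 40+60 = 100 > 70
    search-1: 100+60 = 160 ≤ 160
Round 2 — lb-2 crashes.
  lb-2 sheds 100 req/s to app-a, search-1: 50 each.
    app-a: 70+50 = 120 > 70
    search-1: 160+50 = 210 > 160
Round 3 — app-a, search-1 crash.
  app-a sheds 120 req/s to db-r, queue-2: 60 each.
    db-r: 20+60 = 80 > 70
    queue-2: 40+60 = 100 ≤ 100
  search-1 sheds 210 req/s: no online neighbours, lost.
Round 4 — db-r crashes.
  db-r sheds 80 req/s: no online neighbours, lost.
No further crashes.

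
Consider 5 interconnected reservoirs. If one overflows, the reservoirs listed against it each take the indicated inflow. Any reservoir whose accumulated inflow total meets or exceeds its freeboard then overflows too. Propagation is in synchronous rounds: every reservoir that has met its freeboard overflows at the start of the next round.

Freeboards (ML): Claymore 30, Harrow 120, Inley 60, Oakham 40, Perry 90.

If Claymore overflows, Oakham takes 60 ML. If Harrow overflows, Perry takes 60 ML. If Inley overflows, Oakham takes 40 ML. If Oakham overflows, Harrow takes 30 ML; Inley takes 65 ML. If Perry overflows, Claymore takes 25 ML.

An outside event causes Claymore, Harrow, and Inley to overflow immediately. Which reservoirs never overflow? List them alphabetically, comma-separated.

Perry

Round 1 — Claymore, Harrow, Inley overflow (initial).
  Oakham: +60+40 → 100 ≥ 40
  Perry: +60 → 60 < 90
Round 2 — Oakham overflows.
No further overflows.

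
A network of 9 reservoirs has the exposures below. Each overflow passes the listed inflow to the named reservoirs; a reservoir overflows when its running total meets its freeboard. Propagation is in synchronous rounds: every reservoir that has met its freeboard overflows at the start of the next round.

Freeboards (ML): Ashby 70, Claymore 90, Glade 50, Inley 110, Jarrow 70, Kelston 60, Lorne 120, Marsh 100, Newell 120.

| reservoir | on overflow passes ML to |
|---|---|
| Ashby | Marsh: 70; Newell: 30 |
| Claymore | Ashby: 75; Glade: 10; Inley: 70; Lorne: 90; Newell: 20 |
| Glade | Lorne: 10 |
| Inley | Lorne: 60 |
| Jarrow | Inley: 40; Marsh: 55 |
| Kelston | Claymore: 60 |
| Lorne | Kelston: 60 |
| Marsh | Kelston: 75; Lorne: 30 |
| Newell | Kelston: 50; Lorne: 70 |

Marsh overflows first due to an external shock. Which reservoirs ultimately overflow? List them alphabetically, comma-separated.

Round 1 — Marsh overflows (initial).
  Kelston: +75 → 75 ≥ 60
  Lorne: +30 → 30 < 120
Round 2 — Kelston overflows.
  Claymore: +60 → 60 < 90
No further overflows.

Kelston, Marsh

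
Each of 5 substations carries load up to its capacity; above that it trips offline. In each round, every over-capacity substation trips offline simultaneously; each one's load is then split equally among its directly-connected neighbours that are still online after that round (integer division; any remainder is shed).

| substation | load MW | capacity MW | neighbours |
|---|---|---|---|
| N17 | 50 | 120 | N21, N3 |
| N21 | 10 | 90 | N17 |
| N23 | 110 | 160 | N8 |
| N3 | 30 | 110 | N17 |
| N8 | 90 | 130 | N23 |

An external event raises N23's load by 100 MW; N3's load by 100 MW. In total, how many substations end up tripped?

5

Round 1 — N23 at 210 > 160; N3 at 130 > 110. N23, N3 trip offline.
  N23 sheds 210 MW to N8: 210 each.
    N8: 90+210 = 300 > 130
  N3 sheds 130 MW to N17: 130 each.
    N17: 50+130 = 180 > 120
Round 2 — N17, N8 trip offline.
  N17 sheds 180 MW to N21: 180 each.
    N21: 10+180 = 190 > 90
  N8 sheds 300 MW: no online neighbours, lost.
Round 3 — N21 trips offline.
  N21 sheds 190 MW: no online neighbours, lost.
No further trips.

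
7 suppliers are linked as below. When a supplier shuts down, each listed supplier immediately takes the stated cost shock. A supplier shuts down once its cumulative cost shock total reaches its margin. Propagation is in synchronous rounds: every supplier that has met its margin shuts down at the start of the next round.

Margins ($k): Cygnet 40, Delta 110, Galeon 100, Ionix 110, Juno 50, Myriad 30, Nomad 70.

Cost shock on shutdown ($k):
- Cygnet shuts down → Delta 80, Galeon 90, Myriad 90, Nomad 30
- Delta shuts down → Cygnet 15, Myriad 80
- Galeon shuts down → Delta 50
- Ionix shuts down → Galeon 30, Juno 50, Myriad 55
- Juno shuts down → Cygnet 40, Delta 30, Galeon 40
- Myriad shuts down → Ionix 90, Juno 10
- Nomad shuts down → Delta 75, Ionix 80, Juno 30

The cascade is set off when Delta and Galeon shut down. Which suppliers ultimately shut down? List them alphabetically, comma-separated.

Delta, Galeon, Myriad

Round 1 — Delta, Galeon shut down (initial).
  Cygnet: +15 → 15 < 40
  Myriad: +80 → 80 ≥ 30
Round 2 — Myriad shuts down.
  Ionix: +90 → 90 < 110
  Juno: +10 → 10 < 50
No further shutdowns.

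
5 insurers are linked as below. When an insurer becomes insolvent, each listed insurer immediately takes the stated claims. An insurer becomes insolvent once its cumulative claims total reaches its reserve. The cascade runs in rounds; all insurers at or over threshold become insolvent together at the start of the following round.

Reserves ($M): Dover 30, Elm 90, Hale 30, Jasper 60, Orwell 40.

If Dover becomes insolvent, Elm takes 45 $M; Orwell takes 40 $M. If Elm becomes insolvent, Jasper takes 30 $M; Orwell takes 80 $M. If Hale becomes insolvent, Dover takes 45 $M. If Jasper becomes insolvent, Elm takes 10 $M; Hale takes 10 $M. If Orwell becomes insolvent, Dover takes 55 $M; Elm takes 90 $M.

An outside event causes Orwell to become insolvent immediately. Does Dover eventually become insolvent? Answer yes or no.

Round 1 — Orwell becomes insolvent (initial).
  Dover: +55 → 55 ≥ 30
  Elm: +90 → 90 ≥ 90
Round 2 — Dover, Elm become insolvent.
  Jasper: +30 → 30 < 60
No further insolvencies.

yes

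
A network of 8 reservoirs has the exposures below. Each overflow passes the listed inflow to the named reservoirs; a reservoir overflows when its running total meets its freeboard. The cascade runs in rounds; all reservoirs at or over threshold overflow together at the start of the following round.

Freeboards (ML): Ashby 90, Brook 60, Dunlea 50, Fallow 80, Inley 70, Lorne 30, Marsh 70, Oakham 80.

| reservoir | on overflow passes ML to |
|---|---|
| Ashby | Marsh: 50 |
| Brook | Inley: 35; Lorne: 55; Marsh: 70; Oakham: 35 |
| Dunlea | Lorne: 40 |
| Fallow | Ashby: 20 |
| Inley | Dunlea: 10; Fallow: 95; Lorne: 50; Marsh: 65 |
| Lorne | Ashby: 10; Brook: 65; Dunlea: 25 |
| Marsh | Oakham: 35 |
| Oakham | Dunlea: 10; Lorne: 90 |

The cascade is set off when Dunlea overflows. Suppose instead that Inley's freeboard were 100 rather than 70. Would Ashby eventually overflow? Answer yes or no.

With Inley's freeboard at 100:
Round 1 — Dunlea overflows (initial).
  Lorne: +40 → 40 ≥ 30
Round 2 — Lorne overflows.
  Ashby: +10 → 10 < 90
  Brook: +65 → 65 ≥ 60
Round 3 — Brook overflows.
  Inley: +35 → 35 < 100
  Marsh: +70 → 70 ≥ 70
  Oakham: +35 → 35 < 80
Round 4 — Marsh overflows.
  Oakham: +35 → 70 < 80
No further overflows.

no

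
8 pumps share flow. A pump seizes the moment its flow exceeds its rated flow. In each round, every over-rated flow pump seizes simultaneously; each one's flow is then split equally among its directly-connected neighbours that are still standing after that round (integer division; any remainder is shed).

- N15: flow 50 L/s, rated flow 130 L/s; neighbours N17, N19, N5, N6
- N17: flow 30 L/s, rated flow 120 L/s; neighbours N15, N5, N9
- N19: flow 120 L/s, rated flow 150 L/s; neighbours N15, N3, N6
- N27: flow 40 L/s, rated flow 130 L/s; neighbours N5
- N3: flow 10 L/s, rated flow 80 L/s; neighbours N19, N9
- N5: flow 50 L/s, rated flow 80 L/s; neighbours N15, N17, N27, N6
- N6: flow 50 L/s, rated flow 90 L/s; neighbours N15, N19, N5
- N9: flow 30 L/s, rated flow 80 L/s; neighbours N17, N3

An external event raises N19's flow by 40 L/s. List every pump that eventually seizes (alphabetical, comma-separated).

Round 1 — N19 at 160 > 150. N19 seizes.
  N19 sheds 160 L/s to N15, N3, N6: 53 each (1 lost).
    N15: 50+53 = 103 ≤ 130
    N3: 10+53 = 63 ≤ 80
    N6: 50+53 = 103 > 90
Round 2 — N6 seizes.
  N6 sheds 103 L/s to N15, N5: 51 each (1 lost).
    N15: 103+51 = 154 > 130
    N5: 50+51 = 101 > 80
Round 3 — N15, N5 seize.
  N15 sheds 154 L/s to N17: 154 each.
    N17: 30+154 = 184 > 120
  N5 sheds 101 L/s to N17, N27: 50 each (1 lost).
    N17: 184+50 = 234 > 120
    N27: 40+50 = 90 ≤ 130
Round 4 — N17 seizes.
  N17 sheds 234 L/s to N9: 234 each.
    N9: 30+234 = 264 > 80
Round 5 — N9 seizes.
  N9 sheds 264 L/s to N3: 264 each.
    N3: 63+264 = 327 > 80
Round 6 — N3 seizes.
  N3 sheds 327 L/s: no online neighbours, lost.
No further seizures.

N15, N17, N19, N3, N5, N6, N9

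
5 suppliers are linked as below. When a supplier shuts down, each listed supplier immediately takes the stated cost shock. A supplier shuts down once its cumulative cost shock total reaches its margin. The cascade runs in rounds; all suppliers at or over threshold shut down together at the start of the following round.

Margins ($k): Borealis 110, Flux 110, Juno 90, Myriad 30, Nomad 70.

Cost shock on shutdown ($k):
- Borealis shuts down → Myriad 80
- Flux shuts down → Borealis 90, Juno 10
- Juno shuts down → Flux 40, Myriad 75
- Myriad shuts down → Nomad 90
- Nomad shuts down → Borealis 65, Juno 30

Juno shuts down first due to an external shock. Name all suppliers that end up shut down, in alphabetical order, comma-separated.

Round 1 — Juno shuts down (initial).
  Flux: +40 → 40 < 110
  Myriad: +75 → 75 ≥ 30
Round 2 — Myriad shuts down.
  Nomad: +90 → 90 ≥ 70
Round 3 — Nomad shuts down.
  Borealis: +65 → 65 < 110
No further shutdowns.

Juno, Myriad, Nomad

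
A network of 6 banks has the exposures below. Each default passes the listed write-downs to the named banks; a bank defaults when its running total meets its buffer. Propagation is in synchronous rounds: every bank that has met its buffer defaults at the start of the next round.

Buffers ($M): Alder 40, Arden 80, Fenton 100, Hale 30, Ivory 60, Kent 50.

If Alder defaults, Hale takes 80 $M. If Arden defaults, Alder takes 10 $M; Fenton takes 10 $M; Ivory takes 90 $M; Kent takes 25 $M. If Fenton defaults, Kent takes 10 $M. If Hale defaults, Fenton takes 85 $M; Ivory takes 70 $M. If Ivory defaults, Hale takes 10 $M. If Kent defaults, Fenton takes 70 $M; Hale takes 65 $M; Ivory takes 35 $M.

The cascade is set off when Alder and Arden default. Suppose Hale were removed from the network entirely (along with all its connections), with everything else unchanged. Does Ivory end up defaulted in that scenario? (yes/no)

With Hale removed:
Round 1 — Alder, Arden default (initial).
  Fenton: +10 → 10 < 100
  Ivory: +90 → 90 ≥ 60
  Kent: +25 → 25 < 50
Round 2 — Ivory defaults.
No further defaults.

yes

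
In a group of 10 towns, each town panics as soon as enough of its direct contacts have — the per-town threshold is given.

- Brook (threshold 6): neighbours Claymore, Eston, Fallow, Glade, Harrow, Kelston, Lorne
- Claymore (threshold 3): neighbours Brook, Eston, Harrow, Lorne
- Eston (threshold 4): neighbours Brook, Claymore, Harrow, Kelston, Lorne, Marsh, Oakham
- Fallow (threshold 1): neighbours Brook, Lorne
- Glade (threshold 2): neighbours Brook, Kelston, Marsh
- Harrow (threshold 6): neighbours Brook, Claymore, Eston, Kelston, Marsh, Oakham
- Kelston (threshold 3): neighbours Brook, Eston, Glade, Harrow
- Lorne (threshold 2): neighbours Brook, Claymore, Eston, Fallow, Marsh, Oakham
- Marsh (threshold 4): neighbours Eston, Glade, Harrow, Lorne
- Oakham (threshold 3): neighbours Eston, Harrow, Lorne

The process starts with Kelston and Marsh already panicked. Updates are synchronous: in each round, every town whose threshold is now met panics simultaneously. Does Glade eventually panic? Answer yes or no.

Round 1 — Kelston, Marsh panic (initial).
Round 2 — checking thresholds:
  Brook: 1 of 7 neighbours < 6, holds.
  Eston: 2 of 7 neighbours < 4, holds.
  Glade: 2 of 3 neighbours ≥ 2, panics.
  Harrow: 2 of 6 neighbours < 6, holds.
  Lorne: 1 of 6 neighbours < 2, holds.
Round 3 — no new panics; cascade stops.

yes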